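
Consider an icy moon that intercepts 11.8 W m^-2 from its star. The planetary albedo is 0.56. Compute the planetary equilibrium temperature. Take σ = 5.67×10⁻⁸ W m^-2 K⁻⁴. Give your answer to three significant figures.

Averaging over the sphere, the absorbed flux is S(1−α)/4 = 1.298 W m^-2.
In equilibrium σT⁴ equals this, so T = 69.17 K.

69.2 K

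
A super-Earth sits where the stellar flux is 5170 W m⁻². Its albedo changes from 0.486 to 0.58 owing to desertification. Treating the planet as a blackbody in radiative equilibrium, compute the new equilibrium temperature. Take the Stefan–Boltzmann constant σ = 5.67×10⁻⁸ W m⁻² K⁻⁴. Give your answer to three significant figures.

New equilibrium: T₂ = [(1−0.58)·5170/(4σ)]^(1/4) = 312.8 K.

313 kelvin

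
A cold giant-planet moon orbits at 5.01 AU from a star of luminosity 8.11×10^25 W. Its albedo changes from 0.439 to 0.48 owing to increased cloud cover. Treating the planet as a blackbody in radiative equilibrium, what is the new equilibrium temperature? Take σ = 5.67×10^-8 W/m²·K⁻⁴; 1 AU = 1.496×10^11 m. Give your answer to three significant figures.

71.6 kelvin

Orbital distance: d = 5.01 AU = 7.495×10^11 m.
Flux at the orbit: S = L/(4πd²) = 8.11×10^25/(4π·(7.49×10^11)²) = 11.49 W/m².
With the new albedo, S(1−α₂)/4 = 1.494 W/m², so T₂ = 71.64 K.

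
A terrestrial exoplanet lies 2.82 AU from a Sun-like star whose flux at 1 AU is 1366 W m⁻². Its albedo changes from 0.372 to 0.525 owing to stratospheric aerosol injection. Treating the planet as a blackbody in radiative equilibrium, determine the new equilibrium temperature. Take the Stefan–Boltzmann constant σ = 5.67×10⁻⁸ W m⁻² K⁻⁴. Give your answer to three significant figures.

138 K

Flux at the orbit: S = 1366/(2.82)² = 171.8 W m⁻².
T₂ = [S(1−α₂)/(4σ)]^(1/4) = [171.8·0.475/(4σ)]^(1/4) = 137.7 K.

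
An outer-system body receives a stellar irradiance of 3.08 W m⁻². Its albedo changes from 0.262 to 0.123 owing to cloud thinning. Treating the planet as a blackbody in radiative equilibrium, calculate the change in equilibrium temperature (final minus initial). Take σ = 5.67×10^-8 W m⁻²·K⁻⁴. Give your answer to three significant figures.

2.48 kelvin

With α = 0.262, T₁ = 56.27 K.
With α = 0.123, T₂ = 58.75 K.
ΔT = T₂ − T₁ = 2.480 K.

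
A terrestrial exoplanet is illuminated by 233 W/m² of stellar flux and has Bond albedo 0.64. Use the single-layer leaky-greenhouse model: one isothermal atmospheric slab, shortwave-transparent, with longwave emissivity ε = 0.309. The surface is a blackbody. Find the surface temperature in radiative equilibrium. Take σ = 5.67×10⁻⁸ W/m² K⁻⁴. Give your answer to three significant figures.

Effective emission temperature (TOA balance): σT_e⁴ = S(1−α)/4 = 20.97 W/m² → T_e = 138.7 K.
The surface balance (absorbed SW + ε·downward IR = σT_s⁴) with T_a⁴ = T_s⁴/2 reduces to T_s = T_e·[2/(2−ε)]^¼ = 144.6 K.

145 K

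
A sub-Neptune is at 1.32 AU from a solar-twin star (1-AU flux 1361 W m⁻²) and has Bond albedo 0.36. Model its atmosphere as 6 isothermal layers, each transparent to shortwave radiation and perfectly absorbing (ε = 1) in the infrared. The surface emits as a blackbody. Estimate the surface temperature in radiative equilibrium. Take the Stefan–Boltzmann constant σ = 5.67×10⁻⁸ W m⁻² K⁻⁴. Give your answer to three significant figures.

352 kelvin

Irradiance scales as 1/d², so S = 1361 W m⁻² × (1/1.32)² = 781.1 W m⁻².
OLR = S(1−α)/4 = 125.0 W m⁻²; the top layer radiates at T_e = 216.7 K.
Layer-by-layer balance gives σT_s⁴ = (N+1)σT_e⁴, so T_s = 7^¼·216.7 = 352.4 K.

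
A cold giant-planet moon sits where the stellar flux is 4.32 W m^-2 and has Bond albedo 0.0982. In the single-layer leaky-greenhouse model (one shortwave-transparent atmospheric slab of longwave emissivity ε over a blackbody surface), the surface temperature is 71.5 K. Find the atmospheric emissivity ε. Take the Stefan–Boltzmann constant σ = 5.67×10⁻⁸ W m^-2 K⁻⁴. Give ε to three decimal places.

TOA balance gives T_e = 64.38 K.
Since (2−ε)/2 = (T_e/T_s)⁴ = 0.6572, ε = 0.6855.

0.686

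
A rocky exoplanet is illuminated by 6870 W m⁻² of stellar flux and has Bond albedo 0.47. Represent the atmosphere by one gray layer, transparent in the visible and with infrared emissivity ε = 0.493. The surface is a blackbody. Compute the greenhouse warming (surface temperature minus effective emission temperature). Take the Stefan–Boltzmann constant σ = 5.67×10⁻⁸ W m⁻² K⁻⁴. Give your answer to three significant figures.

26.1 kelvin

The planet radiates to space at T_e = [S(1−α)/(4σ)]^(1/4) = 356.0 K.
The surface balance (absorbed SW + ε·downward IR = σT_s⁴) with T_a⁴ = T_s⁴/2 reduces to T_s = T_e·[2/(2−ε)]^¼ = 382.1 K.
The atmosphere warms the surface by 26.10 K.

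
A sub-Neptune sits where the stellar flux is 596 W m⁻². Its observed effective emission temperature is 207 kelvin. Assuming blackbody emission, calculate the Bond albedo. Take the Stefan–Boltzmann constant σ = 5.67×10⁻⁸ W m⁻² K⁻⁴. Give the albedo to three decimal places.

From σT⁴ = S(1−α)/4 we invert for α: 1−α = 4σT⁴/S.
σT⁴ = 104.1 W m⁻², so 4σT⁴ = 416.4 W m⁻².
Hence α = 1 − 416.4/596.0 = 0.3013.

0.301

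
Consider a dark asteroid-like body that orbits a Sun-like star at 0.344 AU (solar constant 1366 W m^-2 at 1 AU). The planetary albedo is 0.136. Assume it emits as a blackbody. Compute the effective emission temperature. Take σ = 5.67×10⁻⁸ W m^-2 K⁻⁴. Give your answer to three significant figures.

By the inverse-square law, S = 1366/0.344² = 11540 W m^-2.
Averaging over the sphere, the absorbed flux is S(1−α)/4 = 2493 W m^-2.
In equilibrium σT⁴ equals this, so T = 457.9 K.

458 K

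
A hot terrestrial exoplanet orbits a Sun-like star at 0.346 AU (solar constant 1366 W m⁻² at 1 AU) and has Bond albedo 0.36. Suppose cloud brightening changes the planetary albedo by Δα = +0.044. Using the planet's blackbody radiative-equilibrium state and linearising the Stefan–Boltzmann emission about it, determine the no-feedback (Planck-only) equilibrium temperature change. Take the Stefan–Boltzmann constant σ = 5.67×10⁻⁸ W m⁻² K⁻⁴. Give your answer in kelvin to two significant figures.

Irradiance scales as 1/d², so S = 1366 W m⁻² × (1/0.346)² = 11410 W m⁻².
The baseline emission temperature is T_e = 423.6 K.
The change in absorbed flux is Δ[S(1−α)/4] = −SΔα/4 = -125.5 W m⁻².
Planck response: λ_P = 4σT_e³ = 4·5.67×10⁻⁸·(423.6)³ = 17.24 W m⁻²/K.
So ΔT₀ = -125.5/17.24 = -7.28 K.

-7.3 kelvin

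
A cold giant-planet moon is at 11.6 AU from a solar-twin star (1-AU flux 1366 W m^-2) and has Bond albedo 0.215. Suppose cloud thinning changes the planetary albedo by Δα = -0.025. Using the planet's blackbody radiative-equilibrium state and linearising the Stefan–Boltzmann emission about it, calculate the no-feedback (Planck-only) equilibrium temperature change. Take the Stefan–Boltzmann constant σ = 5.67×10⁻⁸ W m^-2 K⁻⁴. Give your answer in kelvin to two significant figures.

By the inverse-square law, S = 1366/11.6² = 10.15 W m^-2.
Unperturbed T_e = [10.15·(1−0.215)/(4σ)]^¼ = 76.99 K.
TOA radiative forcing: ΔF = −S·Δα/4 = −10.15·(-0.025)/4 = 0.06345 W m^-2.
Planck response: λ_P = 4σT_e³ = 4·5.67×10⁻⁸·(76.99)³ = 0.1035 W m^-2/K.
ΔT₀ = ΔF/λ_P = 0.06345/0.1035 = 0.613 K.

0.61 K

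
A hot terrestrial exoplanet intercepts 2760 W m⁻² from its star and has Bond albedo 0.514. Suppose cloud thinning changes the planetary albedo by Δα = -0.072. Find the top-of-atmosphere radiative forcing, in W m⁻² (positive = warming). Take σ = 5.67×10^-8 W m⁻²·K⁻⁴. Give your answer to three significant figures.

49.7 W m⁻²

The change in absorbed flux is Δ[S(1−α)/4] = −SΔα/4 = 49.68 W m⁻².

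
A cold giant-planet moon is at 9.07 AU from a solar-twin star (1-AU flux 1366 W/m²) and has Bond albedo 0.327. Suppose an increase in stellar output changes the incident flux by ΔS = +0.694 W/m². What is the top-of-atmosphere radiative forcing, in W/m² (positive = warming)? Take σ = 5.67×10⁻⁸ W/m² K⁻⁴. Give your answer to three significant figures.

0.117 W/m²

Irradiance scales as 1/d², so S = 1366 W/m² × (1/9.07)² = 16.60 W/m².
ΔF = Δ[S(1−α)]/4 = (1−0.327)·+0.694/4 = 0.1168 W/m².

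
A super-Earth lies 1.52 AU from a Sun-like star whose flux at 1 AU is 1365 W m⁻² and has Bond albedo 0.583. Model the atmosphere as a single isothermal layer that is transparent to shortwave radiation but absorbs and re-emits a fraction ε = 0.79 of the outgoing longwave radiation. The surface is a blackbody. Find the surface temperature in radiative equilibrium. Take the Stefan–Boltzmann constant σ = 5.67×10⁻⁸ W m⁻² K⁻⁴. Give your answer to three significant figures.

Irradiance scales as 1/d², so S = 1365 W m⁻² × (1/1.52)² = 590.8 W m⁻².
At the top of the atmosphere, σT_e⁴ = S(1−α)/4 = 61.59 W m⁻², giving T_e = 181.5 K.
For a single slab of emissivity ε, T_s⁴ = 2T_e⁴/(2−ε); thus T_s = 181.5·(1.653)^(1/4) = 205.8 K.

206 K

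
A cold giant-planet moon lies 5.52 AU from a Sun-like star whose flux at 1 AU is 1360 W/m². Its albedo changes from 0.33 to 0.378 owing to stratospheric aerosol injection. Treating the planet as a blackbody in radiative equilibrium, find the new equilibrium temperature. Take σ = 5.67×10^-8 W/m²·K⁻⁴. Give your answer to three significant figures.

Irradiance scales as 1/d², so S = 1360 W/m² × (1/5.52)² = 44.63 W/m².
With the new albedo, S(1−α₂)/4 = 6.941 W/m², so T₂ = 105.2 K.

105 K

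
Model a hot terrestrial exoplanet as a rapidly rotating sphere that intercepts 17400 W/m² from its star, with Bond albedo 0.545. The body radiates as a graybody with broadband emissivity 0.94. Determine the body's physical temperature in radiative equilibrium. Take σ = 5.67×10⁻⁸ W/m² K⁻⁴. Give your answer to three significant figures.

The planet absorbs (1−α)S over its disc πR² and re-emits over 4πR², so the mean absorbed flux is (1−0.545)·17400/4 = 1979 W/m².
Equating to εσT⁴ with ε = 0.94: T = (1979/0.94σ)^(1/4) = 439.0 K.

439 K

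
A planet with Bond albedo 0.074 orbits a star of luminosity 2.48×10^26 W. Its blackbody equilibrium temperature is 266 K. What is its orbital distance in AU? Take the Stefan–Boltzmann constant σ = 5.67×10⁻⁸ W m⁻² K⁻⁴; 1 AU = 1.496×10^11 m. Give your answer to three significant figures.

0.848 AU

Required flux: S = 4σT⁴/(1−α) = 1226 W m⁻².
From L = 4πd²S, d = √(2.48×10^26/(4π·1226)) = 1.269×10^11 m = 0.8480 AU.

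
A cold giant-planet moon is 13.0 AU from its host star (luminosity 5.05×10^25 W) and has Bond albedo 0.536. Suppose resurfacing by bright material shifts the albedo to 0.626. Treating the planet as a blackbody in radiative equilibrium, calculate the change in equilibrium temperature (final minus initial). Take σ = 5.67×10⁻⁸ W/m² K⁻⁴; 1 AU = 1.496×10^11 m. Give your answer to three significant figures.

Orbital distance: d = 13.0 AU = 1.945×10^12 m.
S = L/(4πd²) = 1.063 W/m².
With α = 0.536, T₁ = 38.40 K.
Final:   T₂ = [S(1−0.626)/(4σ)]^(1/4) = 36.38 K.
Change: 36.38 − 38.40 = -2.015 K.

-2.02 kelvin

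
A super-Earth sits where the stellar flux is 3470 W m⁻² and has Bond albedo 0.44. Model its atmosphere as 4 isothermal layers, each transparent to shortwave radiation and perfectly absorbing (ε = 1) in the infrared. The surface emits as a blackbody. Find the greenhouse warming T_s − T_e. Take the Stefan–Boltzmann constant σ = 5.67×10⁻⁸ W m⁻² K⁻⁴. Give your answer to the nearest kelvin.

Top-of-atmosphere balance: σT_e⁴ = S(1−α)/4 = 485.8 W m⁻² → T_e = 304.2 K.
Surface: T_s = (5)^¼·T_e = 454.9 K.
Warming: T_s − T_e = 150.7 K.

151 K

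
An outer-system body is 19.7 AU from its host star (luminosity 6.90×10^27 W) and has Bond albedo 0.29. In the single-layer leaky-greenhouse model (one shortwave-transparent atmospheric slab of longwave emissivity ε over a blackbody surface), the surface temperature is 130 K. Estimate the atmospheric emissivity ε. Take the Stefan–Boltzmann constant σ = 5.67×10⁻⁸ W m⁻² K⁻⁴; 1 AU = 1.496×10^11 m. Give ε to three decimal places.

d = 19.7 × 1.496×10^11 m = 2.947×10^12 m.
S = L/(4πd²) = 63.22 W m⁻².
First, T_e = [63.22·(1−0.29)/(4σ)]^(1/4) = 118.6 K.
Inverting T_s⁴ = 2T_e⁴/(2−ε): (T_e/T_s)⁴ = 0.6929, so ε = 2(1 − 0.6929) = 0.6142.

0.614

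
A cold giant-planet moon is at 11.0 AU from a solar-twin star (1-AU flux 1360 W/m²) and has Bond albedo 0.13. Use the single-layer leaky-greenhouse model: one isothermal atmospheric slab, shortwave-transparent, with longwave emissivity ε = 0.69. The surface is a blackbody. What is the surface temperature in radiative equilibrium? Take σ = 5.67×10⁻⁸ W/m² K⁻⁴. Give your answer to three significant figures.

90.1 K

By the inverse-square law, S = 1360/11.0² = 11.24 W/m².
The planet radiates to space at T_e = [S(1−α)/(4σ)]^(1/4) = 81.03 K.
For a single slab of emissivity ε, T_s⁴ = 2T_e⁴/(2−ε); thus T_s = 81.03·(1.527)^(1/4) = 90.07 K.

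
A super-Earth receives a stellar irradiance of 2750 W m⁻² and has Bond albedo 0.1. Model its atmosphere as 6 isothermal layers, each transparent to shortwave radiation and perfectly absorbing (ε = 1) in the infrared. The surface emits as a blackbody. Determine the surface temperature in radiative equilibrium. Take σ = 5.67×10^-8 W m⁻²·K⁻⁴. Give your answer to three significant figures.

OLR = S(1−α)/4 = 618.8 W m⁻²; the top layer radiates at T_e = 323.2 K.
For an N-layer opaque stack, T_s⁴ = (N+1)T_e⁴, hence T_s = (7)^(1/4)×323.2 K = 525.7 K.

526 K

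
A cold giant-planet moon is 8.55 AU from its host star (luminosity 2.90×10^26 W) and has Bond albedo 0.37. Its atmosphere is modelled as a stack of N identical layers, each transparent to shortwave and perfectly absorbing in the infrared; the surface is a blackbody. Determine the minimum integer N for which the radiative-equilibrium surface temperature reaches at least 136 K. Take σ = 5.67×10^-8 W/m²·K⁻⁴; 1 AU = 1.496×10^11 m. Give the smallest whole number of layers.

d = 8.55 × 1.496×10^11 m = 1.279×10^12 m.
Spreading L over a sphere of radius d: S = 2.90×10^26/(4π·1.28×10^12²) = 14.11 W/m².
Top-of-atmosphere balance: σT_e⁴ = S(1−α)/4 = 2.222 W/m² → T_e = 79.12 K.
Since T_s⁴ = (N+1)T_e⁴, we need N ≥ (T_s/T_e)⁴ − 1 = 7.731.
So N ≥ 7.731; the smallest integer is N = 8.

8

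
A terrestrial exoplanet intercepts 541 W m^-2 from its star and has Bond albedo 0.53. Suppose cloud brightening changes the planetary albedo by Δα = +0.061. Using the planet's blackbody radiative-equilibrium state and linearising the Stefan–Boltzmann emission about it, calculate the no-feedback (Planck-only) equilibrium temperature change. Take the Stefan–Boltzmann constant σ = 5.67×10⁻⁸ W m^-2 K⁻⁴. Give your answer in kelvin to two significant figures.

Unperturbed T_e = [541.0·(1−0.53)/(4σ)]^¼ = 183.0 K.
TOA radiative forcing: ΔF = −S·Δα/4 = −541.0·(+0.061)/4 = -8.250 W m^-2.
The Planck feedback parameter is 4σT_e³ = 1.390 W m^-2/K.
Hence the no-feedback warming is ΔF/(4σT_e³) = -5.94 K.

-5.9 K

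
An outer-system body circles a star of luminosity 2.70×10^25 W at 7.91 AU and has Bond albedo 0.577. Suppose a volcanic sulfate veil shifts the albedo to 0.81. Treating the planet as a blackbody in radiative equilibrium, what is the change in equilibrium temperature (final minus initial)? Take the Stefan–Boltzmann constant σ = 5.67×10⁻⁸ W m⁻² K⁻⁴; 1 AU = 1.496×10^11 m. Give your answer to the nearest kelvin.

-7 K

Orbital distance: d = 7.91 AU = 1.183×10^12 m.
Spreading L over a sphere of radius d: S = 2.70×10^25/(4π·1.18×10^12²) = 1.534 W m⁻².
With α = 0.577, T₁ = 41.13 K.
With α = 0.81, T₂ = 33.67 K.
ΔT = T₂ − T₁ = -7.459 K.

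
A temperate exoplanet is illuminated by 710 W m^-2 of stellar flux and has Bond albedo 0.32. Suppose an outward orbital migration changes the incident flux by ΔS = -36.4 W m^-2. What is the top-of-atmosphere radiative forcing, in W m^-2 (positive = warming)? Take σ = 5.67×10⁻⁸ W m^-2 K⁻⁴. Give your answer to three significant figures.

-6.19 W m^-2

ΔF = Δ[S(1−α)]/4 = (1−0.32)·-36.4/4 = -6.188 W m^-2.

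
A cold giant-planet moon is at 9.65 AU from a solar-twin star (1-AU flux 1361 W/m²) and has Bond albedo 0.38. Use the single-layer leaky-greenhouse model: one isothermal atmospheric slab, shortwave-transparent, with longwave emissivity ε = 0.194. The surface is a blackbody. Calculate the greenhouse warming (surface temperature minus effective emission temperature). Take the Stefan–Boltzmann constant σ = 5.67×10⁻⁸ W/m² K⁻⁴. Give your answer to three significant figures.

Flux at the orbit: S = 1361/(9.65)² = 14.62 W/m².
The planet radiates to space at T_e = [S(1−α)/(4σ)]^(1/4) = 79.50 K.
Surface balance with a leaky layer gives σT_s⁴ = σT_e⁴·2/(2−ε), so T_s = T_e·[2/(2−0.194)]^(1/4) = 81.56 K.
The atmosphere warms the surface by 2.054 K.

2.05 K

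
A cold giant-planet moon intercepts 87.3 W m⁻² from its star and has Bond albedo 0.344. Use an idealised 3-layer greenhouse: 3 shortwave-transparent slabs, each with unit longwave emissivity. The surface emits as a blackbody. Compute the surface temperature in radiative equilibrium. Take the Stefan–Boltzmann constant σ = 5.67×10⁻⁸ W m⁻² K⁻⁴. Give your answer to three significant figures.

178 kelvin

Top-of-atmosphere balance: σT_e⁴ = S(1−α)/4 = 14.32 W m⁻² → T_e = 126.1 K.
For an N-layer opaque stack, T_s⁴ = (N+1)T_e⁴, hence T_s = (4)^(1/4)×126.1 K = 178.3 K.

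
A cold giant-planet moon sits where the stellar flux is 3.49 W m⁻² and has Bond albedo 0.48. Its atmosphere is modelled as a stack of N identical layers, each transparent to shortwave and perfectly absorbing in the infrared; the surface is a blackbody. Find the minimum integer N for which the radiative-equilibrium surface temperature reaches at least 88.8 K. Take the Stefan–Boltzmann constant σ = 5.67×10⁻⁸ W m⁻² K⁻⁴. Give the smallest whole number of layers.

The effective emission temperature is T_e = [S(1−α)/(4σ)]^¼ = 53.19 K.
Need (N+1)T_e⁴ ≥ T_s⁴, i.e. N+1 ≥ (88.8/53.19)⁴ = 7.771.
So N ≥ 6.771; the smallest integer is N = 7.

7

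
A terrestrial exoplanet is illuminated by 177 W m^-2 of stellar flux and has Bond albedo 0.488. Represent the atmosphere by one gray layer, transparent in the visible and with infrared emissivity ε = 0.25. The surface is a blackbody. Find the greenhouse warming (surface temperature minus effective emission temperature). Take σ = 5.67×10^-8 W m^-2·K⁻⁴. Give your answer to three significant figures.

4.80 kelvin

The planet radiates to space at T_e = [S(1−α)/(4σ)]^(1/4) = 141.4 K.
For a single slab of emissivity ε, T_s⁴ = 2T_e⁴/(2−ε); thus T_s = 141.4·(1.143)^(1/4) = 146.2 K.
The atmosphere warms the surface by 4.799 K.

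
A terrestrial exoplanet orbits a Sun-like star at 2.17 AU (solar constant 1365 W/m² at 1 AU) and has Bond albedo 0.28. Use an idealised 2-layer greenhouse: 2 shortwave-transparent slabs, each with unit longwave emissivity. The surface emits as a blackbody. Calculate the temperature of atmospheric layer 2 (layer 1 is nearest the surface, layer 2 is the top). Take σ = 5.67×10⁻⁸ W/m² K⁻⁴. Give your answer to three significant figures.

174 K

Flux at the orbit: S = 1365/(2.17)² = 289.9 W/m².
Top-of-atmosphere balance: σT_e⁴ = S(1−α)/4 = 52.18 W/m² → T_e = 174.2 K.
In the N-layer model, layer k (counted from the surface) has T_k = (N+1−k)^(1/4)·T_e.
With k = 2: T_2 = (2+1−2)^¼·174.2 K = 174.2 K.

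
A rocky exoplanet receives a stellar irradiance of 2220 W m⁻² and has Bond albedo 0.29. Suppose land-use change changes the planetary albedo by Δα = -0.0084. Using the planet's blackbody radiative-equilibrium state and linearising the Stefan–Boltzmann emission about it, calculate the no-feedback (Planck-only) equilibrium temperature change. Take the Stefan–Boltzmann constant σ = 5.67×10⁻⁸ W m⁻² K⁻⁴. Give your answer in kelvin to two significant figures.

0.85 K

Unperturbed T_e = [2220·(1−0.29)/(4σ)]^¼ = 288.7 K.
The change in absorbed flux is Δ[S(1−α)/4] = −SΔα/4 = 4.662 W m⁻².
Planck response: λ_P = 4σT_e³ = 4·5.67×10⁻⁸·(288.7)³ = 5.459 W m⁻²/K.
ΔT₀ = ΔF/λ_P = 4.662/5.459 = 0.854 K.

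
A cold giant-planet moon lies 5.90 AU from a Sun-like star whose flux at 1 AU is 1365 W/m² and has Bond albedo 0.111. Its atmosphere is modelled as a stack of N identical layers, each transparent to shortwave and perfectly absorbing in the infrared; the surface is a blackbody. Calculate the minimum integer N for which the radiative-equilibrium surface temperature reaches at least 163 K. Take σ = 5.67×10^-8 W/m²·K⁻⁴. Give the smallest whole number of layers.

Flux at the orbit: S = 1365/(5.90)² = 39.21 W/m².
OLR = S(1−α)/4 = 8.715 W/m²; the top layer radiates at T_e = 111.3 K.
T_s = (N+1)^(1/4)·T_e ≥ 163 K requires N+1 ≥ (T_s/T_e)⁴ = (163/111.3)⁴ = 4.593.
Rounding up, N = 4.

4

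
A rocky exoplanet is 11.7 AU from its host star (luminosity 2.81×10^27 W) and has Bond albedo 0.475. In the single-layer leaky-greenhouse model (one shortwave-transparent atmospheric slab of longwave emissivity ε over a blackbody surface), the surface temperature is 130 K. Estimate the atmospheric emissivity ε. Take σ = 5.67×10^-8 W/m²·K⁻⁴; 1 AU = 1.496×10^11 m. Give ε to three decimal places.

Orbital distance: d = 11.7 AU = 1.750×10^12 m.
Flux at the orbit: S = L/(4πd²) = 2.81×10^27/(4π·(1.75×10^12)²) = 72.99 W/m².
Effective temperature: T_e = [S(1−α)/(4σ)]^(1/4) = 114.0 K.
Inverting T_s⁴ = 2T_e⁴/(2−ε): (T_e/T_s)⁴ = 0.5916, so ε = 2(1 − 0.5916) = 0.8169.

0.817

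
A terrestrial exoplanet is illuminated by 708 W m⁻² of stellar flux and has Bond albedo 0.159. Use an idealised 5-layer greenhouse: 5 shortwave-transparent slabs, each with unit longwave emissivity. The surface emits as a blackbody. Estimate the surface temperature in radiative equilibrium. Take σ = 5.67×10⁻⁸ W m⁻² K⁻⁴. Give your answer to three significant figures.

Top-of-atmosphere balance: σT_e⁴ = S(1−α)/4 = 148.9 W m⁻² → T_e = 226.4 K.
Layer-by-layer balance gives σT_s⁴ = (N+1)σT_e⁴, so T_s = 6^¼·226.4 = 354.3 K.

354 K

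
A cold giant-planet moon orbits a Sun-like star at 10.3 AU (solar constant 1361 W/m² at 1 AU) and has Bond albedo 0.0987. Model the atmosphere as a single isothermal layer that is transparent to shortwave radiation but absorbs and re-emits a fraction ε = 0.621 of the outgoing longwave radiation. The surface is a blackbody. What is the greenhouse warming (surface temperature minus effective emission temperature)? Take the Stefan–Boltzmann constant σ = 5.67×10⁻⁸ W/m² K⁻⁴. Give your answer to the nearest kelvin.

Irradiance scales as 1/d², so S = 1361 W/m² × (1/10.3)² = 12.83 W/m².
The planet radiates to space at T_e = [S(1−α)/(4σ)]^(1/4) = 84.50 K.
The surface balance (absorbed SW + ε·downward IR = σT_s⁴) with T_a⁴ = T_s⁴/2 reduces to T_s = T_e·[2/(2−ε)]^¼ = 92.73 K.
Greenhouse warming: T_s − T_e = 8.231 K.

8 kelvin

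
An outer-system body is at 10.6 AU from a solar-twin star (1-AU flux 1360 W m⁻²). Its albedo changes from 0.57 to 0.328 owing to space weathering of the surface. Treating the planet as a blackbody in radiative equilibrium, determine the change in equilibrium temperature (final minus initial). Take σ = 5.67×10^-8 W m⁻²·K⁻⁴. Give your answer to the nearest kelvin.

Flux at the orbit: S = 1360/(10.6)² = 12.10 W m⁻².
Initial: T₁ = [S(1−0.57)/(4σ)]^(1/4) = 69.21 K.
After:  T₂ = [12.10·0.672/(4σ)]^(1/4) = 77.39 K.
Change: 77.39 − 69.21 = 8.173 K.

8 K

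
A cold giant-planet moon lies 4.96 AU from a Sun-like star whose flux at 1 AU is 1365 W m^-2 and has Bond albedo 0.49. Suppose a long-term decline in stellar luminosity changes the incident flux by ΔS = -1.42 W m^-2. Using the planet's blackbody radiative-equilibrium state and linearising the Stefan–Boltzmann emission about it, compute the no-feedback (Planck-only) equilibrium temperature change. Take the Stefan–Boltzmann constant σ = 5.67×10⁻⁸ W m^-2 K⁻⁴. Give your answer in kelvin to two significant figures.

-0.68 K

Flux at the orbit: S = 1365/(4.96)² = 55.48 W m^-2.
The baseline emission temperature is T_e = 105.7 K.
Only a fraction (1−α) is absorbed and it's spread over 4πR², so ΔF = (1−α)ΔS/4 = -0.1810 W m^-2.
Linearising σT⁴ gives d(σT⁴)/dT = 4σT_e³ = 0.2677 W m^-2 per K.
Hence the no-feedback warming is ΔF/(4σT_e³) = -0.676 K.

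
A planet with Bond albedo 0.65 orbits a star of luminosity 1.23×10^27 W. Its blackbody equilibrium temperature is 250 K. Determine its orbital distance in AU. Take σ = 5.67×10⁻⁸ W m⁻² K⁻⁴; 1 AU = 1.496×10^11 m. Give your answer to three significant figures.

The flux needed for this T is 4σT⁴/(1−0.65) = 2531 W m⁻².
S = L/(4πd²) → d = √(L/4πS) = √(1.23×10^27/(4π·2531)) = 1.966×10^11 m = 1.314 AU.

1.31 AU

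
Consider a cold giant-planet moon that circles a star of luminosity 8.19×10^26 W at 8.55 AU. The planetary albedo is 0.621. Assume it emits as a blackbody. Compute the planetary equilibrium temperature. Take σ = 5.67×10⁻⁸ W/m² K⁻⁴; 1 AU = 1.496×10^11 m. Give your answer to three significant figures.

d = 8.55 × 1.496×10^11 m = 1.279×10^12 m.
Flux at the orbit: S = L/(4πd²) = 8.19×10^26/(4π·(1.28×10^12)²) = 39.84 W/m².
Averaging over the sphere, the absorbed flux is S(1−α)/4 = 3.774 W/m².
In equilibrium σT⁴ equals this, so T = 90.33 K.

90.3 K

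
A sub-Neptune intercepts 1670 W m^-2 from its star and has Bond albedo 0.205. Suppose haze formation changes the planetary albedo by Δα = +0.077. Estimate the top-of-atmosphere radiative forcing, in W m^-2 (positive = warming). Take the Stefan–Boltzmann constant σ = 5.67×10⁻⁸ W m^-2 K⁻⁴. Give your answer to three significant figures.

TOA radiative forcing: ΔF = −S·Δα/4 = −1670·(+0.077)/4 = -32.15 W m^-2.

-32.1 W m^-2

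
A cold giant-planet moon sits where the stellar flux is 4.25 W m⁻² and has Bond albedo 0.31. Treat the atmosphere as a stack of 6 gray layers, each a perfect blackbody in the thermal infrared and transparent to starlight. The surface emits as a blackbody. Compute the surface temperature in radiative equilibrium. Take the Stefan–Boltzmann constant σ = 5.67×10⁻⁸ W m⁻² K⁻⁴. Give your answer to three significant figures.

97.5 K

The effective emission temperature is T_e = [S(1−α)/(4σ)]^¼ = 59.97 K.
Layer-by-layer balance gives σT_s⁴ = (N+1)σT_e⁴, so T_s = 7^¼·59.97 = 97.54 K.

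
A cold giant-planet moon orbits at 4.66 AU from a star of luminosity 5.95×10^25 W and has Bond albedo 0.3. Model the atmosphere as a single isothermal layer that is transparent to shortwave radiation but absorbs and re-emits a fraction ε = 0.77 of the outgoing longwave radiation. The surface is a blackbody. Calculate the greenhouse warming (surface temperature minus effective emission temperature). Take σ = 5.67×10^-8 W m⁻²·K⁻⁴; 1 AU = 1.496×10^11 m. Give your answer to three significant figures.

9.57 K

Orbital distance: d = 4.66 AU = 6.971×10^11 m.
Flux at the orbit: S = L/(4πd²) = 5.95×10^25/(4π·(6.97×10^11)²) = 9.743 W m⁻².
At the top of the atmosphere, σT_e⁴ = S(1−α)/4 = 1.705 W m⁻², giving T_e = 74.05 K.
For a single slab of emissivity ε, T_s⁴ = 2T_e⁴/(2−ε); thus T_s = 74.05·(1.626)^(1/4) = 83.62 K.
T_s − T_e = 83.62 − 74.05 = 9.569 K.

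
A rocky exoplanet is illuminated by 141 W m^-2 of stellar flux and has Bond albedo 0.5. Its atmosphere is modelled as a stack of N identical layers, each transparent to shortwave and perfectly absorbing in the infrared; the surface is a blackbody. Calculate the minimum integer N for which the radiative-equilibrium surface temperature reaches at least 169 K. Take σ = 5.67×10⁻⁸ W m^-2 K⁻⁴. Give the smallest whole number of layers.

2

The effective emission temperature is T_e = [S(1−α)/(4σ)]^¼ = 132.8 K.
Since T_s⁴ = (N+1)T_e⁴, we need N ≥ (T_s/T_e)⁴ − 1 = 1.624.
The minimum whole number is N = 2.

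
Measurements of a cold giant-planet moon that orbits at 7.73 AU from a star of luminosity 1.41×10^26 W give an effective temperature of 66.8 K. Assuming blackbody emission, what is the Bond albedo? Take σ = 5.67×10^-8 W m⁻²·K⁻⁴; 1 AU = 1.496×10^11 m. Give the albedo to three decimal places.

0.462

Orbital distance: d = 7.73 AU = 1.156×10^12 m.
Spreading L over a sphere of radius d: S = 1.41×10^26/(4π·1.16×10^12²) = 8.390 W m⁻².
Rearranging the radiative balance, α = 1 − 4σT⁴/S.
σT⁴ = 1.129 W m⁻², so 4σT⁴ = 4.516 W m⁻².
Hence α = 1 − 4.516/8.390 = 0.4618.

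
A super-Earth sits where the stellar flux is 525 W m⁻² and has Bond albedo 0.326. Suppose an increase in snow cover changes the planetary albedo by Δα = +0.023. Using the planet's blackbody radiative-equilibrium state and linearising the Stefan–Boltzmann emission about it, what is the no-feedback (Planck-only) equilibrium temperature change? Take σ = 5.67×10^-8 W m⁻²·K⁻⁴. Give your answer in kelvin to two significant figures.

-1.7 K

The baseline emission temperature is T_e = 198.7 K.
TOA radiative forcing: ΔF = −S·Δα/4 = −525.0·(+0.023)/4 = -3.019 W m⁻².
Linearising σT⁴ gives d(σT⁴)/dT = 4σT_e³ = 1.780 W m⁻² per K.
ΔT₀ = ΔF/λ_P = -3.019/1.780 = -1.70 K.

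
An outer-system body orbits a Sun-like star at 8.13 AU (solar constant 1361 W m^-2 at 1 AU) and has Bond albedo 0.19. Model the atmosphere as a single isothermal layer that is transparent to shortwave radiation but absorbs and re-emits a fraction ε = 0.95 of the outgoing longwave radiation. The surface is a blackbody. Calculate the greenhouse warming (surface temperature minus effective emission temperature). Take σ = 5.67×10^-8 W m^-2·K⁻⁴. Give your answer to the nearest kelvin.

Flux at the orbit: S = 1361/(8.13)² = 20.59 W m^-2.
At the top of the atmosphere, σT_e⁴ = S(1−α)/4 = 4.170 W m^-2, giving T_e = 92.60 K.
Surface balance with a leaky layer gives σT_s⁴ = σT_e⁴·2/(2−ε), so T_s = T_e·[2/(2−0.95)]^(1/4) = 108.8 K.
The atmosphere warms the surface by 16.19 K.

16 kelvin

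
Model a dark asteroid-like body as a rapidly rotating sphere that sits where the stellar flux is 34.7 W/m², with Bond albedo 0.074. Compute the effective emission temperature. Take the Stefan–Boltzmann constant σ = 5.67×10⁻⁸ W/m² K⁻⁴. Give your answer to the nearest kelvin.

109 kelvin

Absorbed flux (global mean): S(1−α)/4 = 34.70·0.926/4 = 8.033 W/m².
Set σT⁴ = 8.033 → T = (8.033/σ)^(1/4) = 109.1 K.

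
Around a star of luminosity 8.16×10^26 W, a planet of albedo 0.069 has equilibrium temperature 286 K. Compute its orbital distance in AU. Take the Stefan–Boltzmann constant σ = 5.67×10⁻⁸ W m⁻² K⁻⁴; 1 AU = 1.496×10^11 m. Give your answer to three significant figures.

1.33 AU

The flux needed for this T is 4σT⁴/(1−0.069) = 1630 W m⁻².
S = L/(4πd²) → d = √(L/4πS) = √(8.16×10^26/(4π·1630)) = 1.996×10^11 m = 1.334 AU.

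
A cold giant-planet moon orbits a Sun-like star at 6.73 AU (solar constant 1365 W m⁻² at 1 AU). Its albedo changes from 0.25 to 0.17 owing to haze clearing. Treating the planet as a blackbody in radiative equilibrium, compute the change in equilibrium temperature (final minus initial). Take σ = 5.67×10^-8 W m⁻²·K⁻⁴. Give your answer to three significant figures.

2.56 K

By the inverse-square law, S = 1365/6.73² = 30.14 W m⁻².
With α = 0.25, T₁ = 99.91 K.
With α = 0.17, T₂ = 102.5 K.
Change: 102.5 − 99.91 = 2.564 K.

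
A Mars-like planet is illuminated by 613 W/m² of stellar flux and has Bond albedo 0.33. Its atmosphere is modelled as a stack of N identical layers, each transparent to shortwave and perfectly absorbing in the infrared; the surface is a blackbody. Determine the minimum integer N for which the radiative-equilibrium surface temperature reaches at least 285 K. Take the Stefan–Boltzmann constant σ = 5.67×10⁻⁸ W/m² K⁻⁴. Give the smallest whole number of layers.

3

Top-of-atmosphere balance: σT_e⁴ = S(1−α)/4 = 102.7 W/m² → T_e = 206.3 K.
T_s = (N+1)^(1/4)·T_e ≥ 285 K requires N+1 ≥ (T_s/T_e)⁴ = (285/206.3)⁴ = 3.643.
The minimum whole number is N = 3.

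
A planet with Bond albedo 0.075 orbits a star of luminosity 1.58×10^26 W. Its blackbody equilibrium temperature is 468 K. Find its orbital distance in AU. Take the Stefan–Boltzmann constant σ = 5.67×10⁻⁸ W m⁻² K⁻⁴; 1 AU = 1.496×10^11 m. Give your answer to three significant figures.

0.219 AU

Required flux: S = 4σT⁴/(1−α) = 11760 W m⁻².
Then d = [L/(4πS)]^(1/2) = 3.269×10^10 m, i.e. 0.2185 AU.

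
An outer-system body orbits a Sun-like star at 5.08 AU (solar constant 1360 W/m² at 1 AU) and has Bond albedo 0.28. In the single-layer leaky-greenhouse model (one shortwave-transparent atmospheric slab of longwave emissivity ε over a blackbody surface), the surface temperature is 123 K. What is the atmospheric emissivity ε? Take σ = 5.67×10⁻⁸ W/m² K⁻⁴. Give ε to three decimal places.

0.538

Irradiance scales as 1/d², so S = 1360 W/m² × (1/5.08)² = 52.70 W/m².
TOA balance gives T_e = 113.7 K.
Inverting T_s⁴ = 2T_e⁴/(2−ε): (T_e/T_s)⁴ = 0.7309, so ε = 2(1 − 0.7309) = 0.5381.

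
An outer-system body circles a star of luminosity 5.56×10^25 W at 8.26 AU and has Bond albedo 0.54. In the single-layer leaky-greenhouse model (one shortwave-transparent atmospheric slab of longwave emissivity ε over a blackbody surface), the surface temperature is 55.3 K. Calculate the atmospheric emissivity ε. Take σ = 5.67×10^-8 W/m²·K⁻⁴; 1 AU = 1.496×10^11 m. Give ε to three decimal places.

0.743

d = 8.26 × 1.496×10^11 m = 1.236×10^12 m.
S = L/(4πd²) = 2.898 W/m².
TOA balance gives T_e = 49.24 K.
T_s⁴ = T_e⁴·2/(2−ε) → ε = 2 − 2(T_e/T_s)⁴ = 2 − 2·(49.24/55.3)⁴ = 0.7431.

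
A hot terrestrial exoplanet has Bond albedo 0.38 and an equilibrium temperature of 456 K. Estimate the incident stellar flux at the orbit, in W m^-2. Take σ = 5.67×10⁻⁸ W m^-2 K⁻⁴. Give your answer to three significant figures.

From S(1−α)/4 = σT⁴: S = 4σT⁴/(1−α).
The emitted flux is σT⁴ = 2452 W m^-2.
So S = 4×2452/(1−0.38) = 15820 W m^-2.

15800 W m^-2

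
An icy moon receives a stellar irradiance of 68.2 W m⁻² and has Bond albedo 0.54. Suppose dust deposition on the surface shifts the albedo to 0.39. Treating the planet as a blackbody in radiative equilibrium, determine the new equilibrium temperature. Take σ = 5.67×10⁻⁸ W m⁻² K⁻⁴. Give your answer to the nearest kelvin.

116 K

New equilibrium: T₂ = [(1−0.39)·68.20/(4σ)]^(1/4) = 116.4 K.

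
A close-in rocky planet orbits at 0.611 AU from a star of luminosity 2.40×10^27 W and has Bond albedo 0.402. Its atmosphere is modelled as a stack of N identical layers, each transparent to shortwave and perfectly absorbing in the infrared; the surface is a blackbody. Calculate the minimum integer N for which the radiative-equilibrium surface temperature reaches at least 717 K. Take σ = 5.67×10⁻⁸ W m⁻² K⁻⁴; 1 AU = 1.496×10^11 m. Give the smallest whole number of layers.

4

d = 0.611 × 1.496×10^11 m = 9.141×10^10 m.
Spreading L over a sphere of radius d: S = 2.40×10^27/(4π·9.14×10^10²) = 22860 W m⁻².
OLR = S(1−α)/4 = 3417 W m⁻²; the top layer radiates at T_e = 495.5 K.
T_s = (N+1)^(1/4)·T_e ≥ 717 K requires N+1 ≥ (T_s/T_e)⁴ = (717/495.5)⁴ = 4.385.
So N ≥ 3.385; the smallest integer is N = 4.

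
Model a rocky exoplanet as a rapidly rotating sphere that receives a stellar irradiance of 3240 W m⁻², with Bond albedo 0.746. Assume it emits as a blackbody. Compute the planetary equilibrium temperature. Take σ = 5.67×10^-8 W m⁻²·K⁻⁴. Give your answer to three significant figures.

245 K

Averaging over the sphere, the absorbed flux is S(1−α)/4 = 205.7 W m⁻².
Balancing against σT⁴: T = (205.7/5.67×10⁻⁸)^(1/4) = 245.4 K.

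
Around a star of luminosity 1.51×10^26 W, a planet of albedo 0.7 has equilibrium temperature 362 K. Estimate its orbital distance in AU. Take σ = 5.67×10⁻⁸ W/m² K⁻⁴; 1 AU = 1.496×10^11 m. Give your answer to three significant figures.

Energy balance gives S = 4σT⁴/(1−α) = 12980 W/m².
Then d = [L/(4πS)]^(1/2) = 3.042×10^10 m, i.e. 0.2034 AU.

0.203 AU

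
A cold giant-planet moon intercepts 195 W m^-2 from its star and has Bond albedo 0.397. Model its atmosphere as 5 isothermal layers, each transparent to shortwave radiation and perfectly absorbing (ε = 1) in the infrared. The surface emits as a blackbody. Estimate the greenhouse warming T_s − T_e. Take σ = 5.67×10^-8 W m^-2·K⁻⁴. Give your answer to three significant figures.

OLR = S(1−α)/4 = 29.40 W m^-2; the top layer radiates at T_e = 150.9 K.
Surface: T_s = (6)^¼·T_e = 236.2 K.
So the greenhouse effect raises the surface by 236.2 − 150.9 = 85.27 K.

85.3 K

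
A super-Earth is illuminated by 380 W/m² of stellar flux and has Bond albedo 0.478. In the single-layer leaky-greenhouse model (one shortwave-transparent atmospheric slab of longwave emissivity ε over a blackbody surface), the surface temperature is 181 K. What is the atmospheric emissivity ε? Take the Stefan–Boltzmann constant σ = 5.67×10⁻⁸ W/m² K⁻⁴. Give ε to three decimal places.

0.370

First, T_e = [380.0·(1−0.478)/(4σ)]^(1/4) = 172.0 K.
Since (2−ε)/2 = (T_e/T_s)⁴ = 0.8149, ε = 0.3702.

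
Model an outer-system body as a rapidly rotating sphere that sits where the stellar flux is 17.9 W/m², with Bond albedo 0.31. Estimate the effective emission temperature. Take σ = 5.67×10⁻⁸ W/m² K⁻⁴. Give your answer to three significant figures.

Absorbed flux (global mean): S(1−α)/4 = 17.90·0.69/4 = 3.088 W/m².
Balancing against σT⁴: T = (3.088/5.67×10⁻⁸)^(1/4) = 85.90 K.

85.9 K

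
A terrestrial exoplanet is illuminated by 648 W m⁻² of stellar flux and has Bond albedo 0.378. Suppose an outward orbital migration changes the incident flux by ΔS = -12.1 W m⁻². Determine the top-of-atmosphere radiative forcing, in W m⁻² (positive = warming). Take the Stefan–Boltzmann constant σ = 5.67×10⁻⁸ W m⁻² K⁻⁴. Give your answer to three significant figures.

TOA radiative forcing: ΔF = (1−α)ΔS/4 = 0.622·(-12.1)/4 = -1.882 W m⁻².

-1.88 W m⁻²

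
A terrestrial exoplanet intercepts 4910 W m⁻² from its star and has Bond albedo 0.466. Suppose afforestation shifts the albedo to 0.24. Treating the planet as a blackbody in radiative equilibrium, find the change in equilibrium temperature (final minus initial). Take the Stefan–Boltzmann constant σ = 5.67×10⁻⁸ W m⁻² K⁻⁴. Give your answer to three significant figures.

30.2 kelvin

Before: T₁ = [4910·0.534/(4σ)]^(1/4) = 327.9 K.
After:  T₂ = [4910·0.76/(4σ)]^(1/4) = 358.1 K.
ΔT = T₂ − T₁ = 30.25 K.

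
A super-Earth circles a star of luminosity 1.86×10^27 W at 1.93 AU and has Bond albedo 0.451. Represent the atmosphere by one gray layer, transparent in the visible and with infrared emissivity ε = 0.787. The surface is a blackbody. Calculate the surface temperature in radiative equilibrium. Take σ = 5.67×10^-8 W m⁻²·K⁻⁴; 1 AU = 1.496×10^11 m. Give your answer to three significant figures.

Orbital distance: d = 1.93 AU = 2.887×10^11 m.
Spreading L over a sphere of radius d: S = 1.86×10^27/(4π·2.89×10^11²) = 1776 W m⁻².
The planet radiates to space at T_e = [S(1−α)/(4σ)]^(1/4) = 256.0 K.
Surface balance with a leaky layer gives σT_s⁴ = σT_e⁴·2/(2−ε), so T_s = T_e·[2/(2−0.787)]^(1/4) = 290.1 K.

290 K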